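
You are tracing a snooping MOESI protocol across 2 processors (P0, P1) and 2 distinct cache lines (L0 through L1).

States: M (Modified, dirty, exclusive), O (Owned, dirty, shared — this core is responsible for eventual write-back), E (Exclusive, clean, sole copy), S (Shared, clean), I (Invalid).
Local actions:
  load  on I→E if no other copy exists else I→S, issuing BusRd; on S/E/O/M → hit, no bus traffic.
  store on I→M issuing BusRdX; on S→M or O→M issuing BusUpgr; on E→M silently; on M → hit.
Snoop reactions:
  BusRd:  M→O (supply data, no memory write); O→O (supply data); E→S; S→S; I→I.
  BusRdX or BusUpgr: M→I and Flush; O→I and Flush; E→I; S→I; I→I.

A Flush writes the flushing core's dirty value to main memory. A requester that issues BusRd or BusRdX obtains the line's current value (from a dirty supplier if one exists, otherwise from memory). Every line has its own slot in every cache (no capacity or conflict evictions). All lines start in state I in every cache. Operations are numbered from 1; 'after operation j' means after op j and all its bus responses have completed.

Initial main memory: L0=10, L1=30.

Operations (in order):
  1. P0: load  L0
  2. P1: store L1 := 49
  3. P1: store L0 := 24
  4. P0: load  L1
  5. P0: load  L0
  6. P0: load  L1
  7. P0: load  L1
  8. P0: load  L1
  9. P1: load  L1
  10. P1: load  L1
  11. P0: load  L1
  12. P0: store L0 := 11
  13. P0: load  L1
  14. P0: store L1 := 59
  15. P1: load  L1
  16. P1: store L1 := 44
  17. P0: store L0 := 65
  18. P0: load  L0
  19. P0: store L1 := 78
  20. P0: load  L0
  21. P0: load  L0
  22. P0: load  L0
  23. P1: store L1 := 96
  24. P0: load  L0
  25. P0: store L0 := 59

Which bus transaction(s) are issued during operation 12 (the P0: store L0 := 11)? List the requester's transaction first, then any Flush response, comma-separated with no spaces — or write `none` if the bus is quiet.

[1] P0: load  L0 | P0:E(10), P1:I | bus: BusRd
[2] P1: store L1 := 49 | P0:I, P1:M(49) | bus: BusRdX
[3] P1: store L0 := 24 | P0:I, P1:M(24) | bus: BusRdX
[4] P0: load  L1 | P0:S(49), P1:O(49) | bus: BusRd
[5] P0: load  L0 | P0:S(24), P1:O(24) | bus: BusRd
[6] P0: load  L1 | P0:S(49), P1:O(49) | bus: none
[7] P0: load  L1 | P0:S(49), P1:O(49) | bus: none
[8] P0: load  L1 | P0:S(49), P1:O(49) | bus: none
[9] P1: load  L1 | P0:S(49), P1:O(49) | bus: none
[10] P1: load  L1 | P0:S(49), P1:O(49) | bus: none
[11] P0: load  L1 | P0:S(49), P1:O(49) | bus: none
[12] P0: store L0 := 11 | P0:M(11), P1:I | bus: BusUpgr,Flush
[13] P0: load  L1 | P0:S(49), P1:O(49) | bus: none
[14] P0: store L1 := 59 | P0:M(59), P1:I | bus: BusUpgr,Flush
[15] P1: load  L1 | P0:O(59), P1:S(59) | bus: BusRd
[16] P1: store L1 := 44 | P0:I, P1:M(44) | bus: BusUpgr,Flush
[17] P0: store L0 := 65 | P0:M(65), P1:I | bus: none
[18] P0: load  L0 | P0:M(65), P1:I | bus: none
[19] P0: store L1 := 78 | P0:M(78), P1:I | bus: BusRdX,Flush
[20] P0: load  L0 | P0:M(65), P1:I | bus: none
[21] P0: load  L0 | P0:M(65), P1:I | bus: none
[22] P0: load  L0 | P0:M(65), P1:I | bus: none
[23] P1: store L1 := 96 | P0:I, P1:M(96) | bus: BusRdX,Flush
[24] P0: load  L0 | P0:M(65), P1:I | bus: none
[25] P0: store L0 := 59 | P0:M(59), P1:I | bus: none

bus = BusUpgr,Flush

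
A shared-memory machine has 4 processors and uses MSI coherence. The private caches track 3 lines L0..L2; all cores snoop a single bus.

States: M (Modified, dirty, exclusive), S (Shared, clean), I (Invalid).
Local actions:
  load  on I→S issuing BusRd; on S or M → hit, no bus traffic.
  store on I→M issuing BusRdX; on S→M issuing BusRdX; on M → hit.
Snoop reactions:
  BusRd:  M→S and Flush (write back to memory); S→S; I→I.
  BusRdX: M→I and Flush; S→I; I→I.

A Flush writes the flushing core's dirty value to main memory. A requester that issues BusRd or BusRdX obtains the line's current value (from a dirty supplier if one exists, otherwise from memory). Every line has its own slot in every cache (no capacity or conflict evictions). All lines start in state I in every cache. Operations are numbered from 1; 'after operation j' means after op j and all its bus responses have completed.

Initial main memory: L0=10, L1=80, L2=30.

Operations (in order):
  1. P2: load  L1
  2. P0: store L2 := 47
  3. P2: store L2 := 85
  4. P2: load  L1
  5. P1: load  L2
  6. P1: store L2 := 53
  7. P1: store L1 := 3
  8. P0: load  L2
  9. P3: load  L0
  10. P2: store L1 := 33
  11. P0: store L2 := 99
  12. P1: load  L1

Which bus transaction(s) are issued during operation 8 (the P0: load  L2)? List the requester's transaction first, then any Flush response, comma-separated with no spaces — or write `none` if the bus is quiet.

bus = BusRd,Flush

[1] P2: load  L1 | P0:I, P1:I, P2:S(80), P3:I | bus: BusRd
[2] P0: store L2 := 47 | P0:M(47), P1:I, P2:I, P3:I | bus: BusRdX
[3] P2: store L2 := 85 | P0:I, P1:I, P2:M(85), P3:I | bus: BusRdX,Flush
[4] P2: load  L1 | P0:I, P1:I, P2:S(80), P3:I | bus: none
[5] P1: load  L2 | P0:I, P1:S(85), P2:S(85), P3:I | bus: BusRd,Flush
[6] P1: store L2 := 53 | P0:I, P1:M(53), P2:I, P3:I | bus: BusRdX
[7] P1: store L1 := 3 | P0:I, P1:M(3), P2:I, P3:I | bus: BusRdX
[8] P0: load  L2 | P0:S(53), P1:S(53), P2:I, P3:I | bus: BusRd,Flush
[9] P3: load  L0 | P0:I, P1:I, P2:I, P3:S(10) | bus: BusRd
[10] P2: store L1 := 33 | P0:I, P1:I, P2:M(33), P3:I | bus: BusRdX,Flush
[11] P0: store L2 := 99 | P0:M(99), P1:I, P2:I, P3:I | bus: BusRdX
[12] P1: load  L1 | P0:I, P1:S(33), P2:S(33), P3:I | bus: BusRd,Flush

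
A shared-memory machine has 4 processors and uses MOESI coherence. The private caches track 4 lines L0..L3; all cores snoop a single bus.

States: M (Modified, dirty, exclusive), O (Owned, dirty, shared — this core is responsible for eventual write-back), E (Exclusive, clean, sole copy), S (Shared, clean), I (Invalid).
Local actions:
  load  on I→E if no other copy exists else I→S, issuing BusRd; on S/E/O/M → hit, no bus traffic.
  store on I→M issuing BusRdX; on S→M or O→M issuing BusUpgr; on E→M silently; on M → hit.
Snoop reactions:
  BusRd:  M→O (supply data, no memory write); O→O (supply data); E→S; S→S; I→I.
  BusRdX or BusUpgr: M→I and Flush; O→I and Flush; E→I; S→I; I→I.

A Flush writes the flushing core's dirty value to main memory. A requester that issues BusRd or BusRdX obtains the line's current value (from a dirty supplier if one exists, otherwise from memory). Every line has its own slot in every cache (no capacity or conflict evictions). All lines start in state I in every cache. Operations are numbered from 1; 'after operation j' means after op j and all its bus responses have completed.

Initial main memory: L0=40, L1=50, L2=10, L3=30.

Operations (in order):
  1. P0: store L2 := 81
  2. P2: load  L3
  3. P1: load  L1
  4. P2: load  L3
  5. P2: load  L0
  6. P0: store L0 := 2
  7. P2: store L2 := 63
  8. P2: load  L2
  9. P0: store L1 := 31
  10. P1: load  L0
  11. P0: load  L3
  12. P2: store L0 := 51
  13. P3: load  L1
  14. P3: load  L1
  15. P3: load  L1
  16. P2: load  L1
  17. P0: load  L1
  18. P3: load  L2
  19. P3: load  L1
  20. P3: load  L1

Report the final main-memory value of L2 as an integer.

memory[L2] = 81

[1] P0: store L2 := 81 | P0:M(81), P1:I, P2:I, P3:I | bus: BusRdX
[2] P2: load  L3 | P0:I, P1:I, P2:E(30), P3:I | bus: BusRd
[3] P1: load  L1 | P0:I, P1:E(50), P2:I, P3:I | bus: BusRd
[4] P2: load  L3 | P0:I, P1:I, P2:E(30), P3:I | bus: none
[5] P2: load  L0 | P0:I, P1:I, P2:E(40), P3:I | bus: BusRd
[6] P0: store L0 := 2 | P0:M(2), P1:I, P2:I, P3:I | bus: BusRdX
[7] P2: store L2 := 63 | P0:I, P1:I, P2:M(63), P3:I | bus: BusRdX,Flush
[8] P2: load  L2 | P0:I, P1:I, P2:M(63), P3:I | bus: none
[9] P0: store L1 := 31 | P0:M(31), P1:I, P2:I, P3:I | bus: BusRdX
[10] P1: load  L0 | P0:O(2), P1:S(2), P2:I, P3:I | bus: BusRd
[11] P0: load  L3 | P0:S(30), P1:I, P2:S(30), P3:I | bus: BusRd
[12] P2: store L0 := 51 | P0:I, P1:I, P2:M(51), P3:I | bus: BusRdX,Flush
[13] P3: load  L1 | P0:O(31), P1:I, P2:I, P3:S(31) | bus: BusRd
[14] P3: load  L1 | P0:O(31), P1:I, P2:I, P3:S(31) | bus: none
[15] P3: load  L1 | P0:O(31), P1:I, P2:I, P3:S(31) | bus: none
[16] P2: load  L1 | P0:O(31), P1:I, P2:S(31), P3:S(31) | bus: BusRd
[17] P0: load  L1 | P0:O(31), P1:I, P2:S(31), P3:S(31) | bus: none
[18] P3: load  L2 | P0:I, P1:I, P2:O(63), P3:S(63) | bus: BusRd
[19] P3: load  L1 | P0:O(31), P1:I, P2:S(31), P3:S(31) | bus: none
[20] P3: load  L1 | P0:O(31), P1:I, P2:S(31), P3:S(31) | bus: none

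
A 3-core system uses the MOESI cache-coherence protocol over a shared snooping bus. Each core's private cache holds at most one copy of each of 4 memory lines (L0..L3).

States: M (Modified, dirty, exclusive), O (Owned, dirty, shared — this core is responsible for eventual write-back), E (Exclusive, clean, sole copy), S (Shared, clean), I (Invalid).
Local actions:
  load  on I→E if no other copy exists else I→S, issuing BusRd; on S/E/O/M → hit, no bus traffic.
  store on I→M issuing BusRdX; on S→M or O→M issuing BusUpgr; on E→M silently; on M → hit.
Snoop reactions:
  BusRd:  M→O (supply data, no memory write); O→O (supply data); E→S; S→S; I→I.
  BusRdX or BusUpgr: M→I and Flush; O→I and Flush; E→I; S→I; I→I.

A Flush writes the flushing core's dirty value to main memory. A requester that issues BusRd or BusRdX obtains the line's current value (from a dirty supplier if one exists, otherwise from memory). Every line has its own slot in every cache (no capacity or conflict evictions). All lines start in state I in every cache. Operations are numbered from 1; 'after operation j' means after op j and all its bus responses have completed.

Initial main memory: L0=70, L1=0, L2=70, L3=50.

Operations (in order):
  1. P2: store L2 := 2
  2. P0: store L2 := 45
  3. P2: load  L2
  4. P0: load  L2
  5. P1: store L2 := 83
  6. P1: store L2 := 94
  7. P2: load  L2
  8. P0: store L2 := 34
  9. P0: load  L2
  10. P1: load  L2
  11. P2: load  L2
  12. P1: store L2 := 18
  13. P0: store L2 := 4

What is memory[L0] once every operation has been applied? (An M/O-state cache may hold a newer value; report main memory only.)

step 1: P2: store L2 := 2  ⟶  IIM  (L2)  txn=BusRdX  M[L2]=70
step 2: P0: store L2 := 45  ⟶  MII  (L2)  txn=BusRdX+Flush  M[L2]=2
step 3: P2: load  L2  ⟶  OIS  (L2)  txn=BusRd  M[L2]=2
step 4: P0: load  L2  ⟶  OIS  (L2)  txn=∅  M[L2]=2
step 5: P1: store L2 := 83  ⟶  IMI  (L2)  txn=BusRdX+Flush  M[L2]=45
step 6: P1: store L2 := 94  ⟶  IMI  (L2)  txn=∅  M[L2]=45
step 7: P2: load  L2  ⟶  IOS  (L2)  txn=BusRd  M[L2]=45
step 8: P0: store L2 := 34  ⟶  MII  (L2)  txn=BusRdX+Flush  M[L2]=94
step 9: P0: load  L2  ⟶  MII  (L2)  txn=∅  M[L2]=94
step 10: P1: load  L2  ⟶  OSI  (L2)  txn=BusRd  M[L2]=94
step 11: P2: load  L2  ⟶  OSS  (L2)  txn=BusRd  M[L2]=94
step 12: P1: store L2 := 18  ⟶  IMI  (L2)  txn=BusUpgr+Flush  M[L2]=34
step 13: P0: store L2 := 4  ⟶  MII  (L2)  txn=BusRdX+Flush  M[L2]=18

memory[L0] = 70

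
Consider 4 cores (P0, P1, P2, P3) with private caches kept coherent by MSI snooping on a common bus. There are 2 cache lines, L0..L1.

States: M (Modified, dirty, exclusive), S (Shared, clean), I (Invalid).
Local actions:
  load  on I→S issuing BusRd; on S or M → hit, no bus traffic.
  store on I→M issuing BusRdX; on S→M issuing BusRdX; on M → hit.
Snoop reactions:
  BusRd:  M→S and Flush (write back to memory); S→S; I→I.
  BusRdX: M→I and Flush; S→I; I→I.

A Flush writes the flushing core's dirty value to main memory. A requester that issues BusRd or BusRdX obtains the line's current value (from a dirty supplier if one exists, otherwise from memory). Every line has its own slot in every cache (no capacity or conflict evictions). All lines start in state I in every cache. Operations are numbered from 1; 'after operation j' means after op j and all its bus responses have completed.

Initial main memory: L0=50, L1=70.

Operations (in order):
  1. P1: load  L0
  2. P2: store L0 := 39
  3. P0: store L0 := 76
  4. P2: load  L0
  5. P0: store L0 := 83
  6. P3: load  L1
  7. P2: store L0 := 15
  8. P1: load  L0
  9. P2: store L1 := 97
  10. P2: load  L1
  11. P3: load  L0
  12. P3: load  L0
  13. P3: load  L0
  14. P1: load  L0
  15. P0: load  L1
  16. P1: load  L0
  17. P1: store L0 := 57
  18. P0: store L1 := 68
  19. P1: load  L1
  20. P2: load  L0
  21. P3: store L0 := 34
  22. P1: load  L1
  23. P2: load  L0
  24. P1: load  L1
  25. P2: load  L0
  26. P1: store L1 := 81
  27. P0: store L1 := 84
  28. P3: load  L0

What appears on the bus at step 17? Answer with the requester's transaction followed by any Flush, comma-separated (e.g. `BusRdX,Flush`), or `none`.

[1] P1: load  L0 | P0:I, P1:S(50), P2:I, P3:I | bus: BusRd
[2] P2: store L0 := 39 | P0:I, P1:I, P2:M(39), P3:I | bus: BusRdX
[3] P0: store L0 := 76 | P0:M(76), P1:I, P2:I, P3:I | bus: BusRdX,Flush
[4] P2: load  L0 | P0:S(76), P1:I, P2:S(76), P3:I | bus: BusRd,Flush
[5] P0: store L0 := 83 | P0:M(83), P1:I, P2:I, P3:I | bus: BusRdX
[6] P3: load  L1 | P0:I, P1:I, P2:I, P3:S(70) | bus: BusRd
[7] P2: store L0 := 15 | P0:I, P1:I, P2:M(15), P3:I | bus: BusRdX,Flush
[8] P1: load  L0 | P0:I, P1:S(15), P2:S(15), P3:I | bus: BusRd,Flush
[9] P2: store L1 := 97 | P0:I, P1:I, P2:M(97), P3:I | bus: BusRdX
[10] P2: load  L1 | P0:I, P1:I, P2:M(97), P3:I | bus: none
[11] P3: load  L0 | P0:I, P1:S(15), P2:S(15), P3:S(15) | bus: BusRd
[12] P3: load  L0 | P0:I, P1:S(15), P2:S(15), P3:S(15) | bus: none
[13] P3: load  L0 | P0:I, P1:S(15), P2:S(15), P3:S(15) | bus: none
[14] P1: load  L0 | P0:I, P1:S(15), P2:S(15), P3:S(15) | bus: none
[15] P0: load  L1 | P0:S(97), P1:I, P2:S(97), P3:I | bus: BusRd,Flush
[16] P1: load  L0 | P0:I, P1:S(15), P2:S(15), P3:S(15) | bus: none
[17] P1: store L0 := 57 | P0:I, P1:M(57), P2:I, P3:I | bus: BusRdX
[18] P0: store L1 := 68 | P0:M(68), P1:I, P2:I, P3:I | bus: BusRdX
[19] P1: load  L1 | P0:S(68), P1:S(68), P2:I, P3:I | bus: BusRd,Flush
[20] P2: load  L0 | P0:I, P1:S(57), P2:S(57), P3:I | bus: BusRd,Flush
[21] P3: store L0 := 34 | P0:I, P1:I, P2:I, P3:M(34) | bus: BusRdX
[22] P1: load  L1 | P0:S(68), P1:S(68), P2:I, P3:I | bus: none
[23] P2: load  L0 | P0:I, P1:I, P2:S(34), P3:S(34) | bus: BusRd,Flush
[24] P1: load  L1 | P0:S(68), P1:S(68), P2:I, P3:I | bus: none
[25] P2: load  L0 | P0:I, P1:I, P2:S(34), P3:S(34) | bus: none
[26] P1: store L1 := 81 | P0:I, P1:M(81), P2:I, P3:I | bus: BusRdX
[27] P0: store L1 := 84 | P0:M(84), P1:I, P2:I, P3:I | bus: BusRdX,Flush
[28] P3: load  L0 | P0:I, P1:I, P2:S(34), P3:S(34) | bus: none

bus = BusRdX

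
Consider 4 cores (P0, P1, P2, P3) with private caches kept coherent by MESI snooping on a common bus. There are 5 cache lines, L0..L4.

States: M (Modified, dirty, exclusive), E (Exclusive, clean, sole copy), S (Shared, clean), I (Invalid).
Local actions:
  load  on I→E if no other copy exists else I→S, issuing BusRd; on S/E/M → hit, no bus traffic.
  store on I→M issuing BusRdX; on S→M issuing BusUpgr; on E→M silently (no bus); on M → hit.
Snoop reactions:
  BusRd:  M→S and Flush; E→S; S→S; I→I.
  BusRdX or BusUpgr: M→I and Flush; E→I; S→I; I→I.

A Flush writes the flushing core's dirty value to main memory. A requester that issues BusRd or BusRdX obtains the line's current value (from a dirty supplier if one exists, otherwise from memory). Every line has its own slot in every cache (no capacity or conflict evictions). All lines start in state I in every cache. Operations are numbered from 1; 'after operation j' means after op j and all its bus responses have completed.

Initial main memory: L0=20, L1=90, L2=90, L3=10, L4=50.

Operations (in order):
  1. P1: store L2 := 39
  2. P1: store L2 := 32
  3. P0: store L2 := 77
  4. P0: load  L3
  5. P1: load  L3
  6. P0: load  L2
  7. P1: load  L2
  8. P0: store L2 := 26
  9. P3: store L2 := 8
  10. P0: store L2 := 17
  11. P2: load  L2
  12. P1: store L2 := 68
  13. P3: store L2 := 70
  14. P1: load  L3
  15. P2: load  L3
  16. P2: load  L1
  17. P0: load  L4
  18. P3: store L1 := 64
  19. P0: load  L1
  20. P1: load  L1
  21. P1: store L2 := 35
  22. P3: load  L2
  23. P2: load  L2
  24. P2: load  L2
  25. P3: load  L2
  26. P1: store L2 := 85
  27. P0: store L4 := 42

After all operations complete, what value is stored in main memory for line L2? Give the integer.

1. P1: store L2 := 39  bus=[BusRdX]  L2: P0=I P1=M P2=I P3=I  mem[L2]=90
2. P1: store L2 := 32  bus=[-]  L2: P0=I P1=M P2=I P3=I  mem[L2]=90
3. P0: store L2 := 77  bus=[BusRdX,Flush]  L2: P0=M P1=I P2=I P3=I  mem[L2]=32
4. P0: load  L3  bus=[BusRd]  L3: P0=E P1=I P2=I P3=I  mem[L3]=10
5. P1: load  L3  bus=[BusRd]  L3: P0=S P1=S P2=I P3=I  mem[L3]=10
6. P0: load  L2  bus=[-]  L2: P0=M P1=I P2=I P3=I  mem[L2]=32
7. P1: load  L2  bus=[BusRd,Flush]  L2: P0=S P1=S P2=I P3=I  mem[L2]=77
8. P0: store L2 := 26  bus=[BusUpgr]  L2: P0=M P1=I P2=I P3=I  mem[L2]=77
9. P3: store L2 := 8  bus=[BusRdX,Flush]  L2: P0=I P1=I P2=I P3=M  mem[L2]=26
10. P0: store L2 := 17  bus=[BusRdX,Flush]  L2: P0=M P1=I P2=I P3=I  mem[L2]=8
11. P2: load  L2  bus=[BusRd,Flush]  L2: P0=S P1=I P2=S P3=I  mem[L2]=17
12. P1: store L2 := 68  bus=[BusRdX]  L2: P0=I P1=M P2=I P3=I  mem[L2]=17
13. P3: store L2 := 70  bus=[BusRdX,Flush]  L2: P0=I P1=I P2=I P3=M  mem[L2]=68
14. P1: load  L3  bus=[-]  L3: P0=S P1=S P2=I P3=I  mem[L3]=10
15. P2: load  L3  bus=[BusRd]  L3: P0=S P1=S P2=S P3=I  mem[L3]=10
16. P2: load  L1  bus=[BusRd]  L1: P0=I P1=I P2=E P3=I  mem[L1]=90
17. P0: load  L4  bus=[BusRd]  L4: P0=E P1=I P2=I P3=I  mem[L4]=50
18. P3: store L1 := 64  bus=[BusRdX]  L1: P0=I P1=I P2=I P3=M  mem[L1]=90
19. P0: load  L1  bus=[BusRd,Flush]  L1: P0=S P1=I P2=I P3=S  mem[L1]=64
20. P1: load  L1  bus=[BusRd]  L1: P0=S P1=S P2=I P3=S  mem[L1]=64
21. P1: store L2 := 35  bus=[BusRdX,Flush]  L2: P0=I P1=M P2=I P3=I  mem[L2]=70
22. P3: load  L2  bus=[BusRd,Flush]  L2: P0=I P1=S P2=I P3=S  mem[L2]=35
23. P2: load  L2  bus=[BusRd]  L2: P0=I P1=S P2=S P3=S  mem[L2]=35
24. P2: load  L2  bus=[-]  L2: P0=I P1=S P2=S P3=S  mem[L2]=35
25. P3: load  L2  bus=[-]  L2: P0=I P1=S P2=S P3=S  mem[L2]=35
26. P1: store L2 := 85  bus=[BusUpgr]  L2: P0=I P1=M P2=I P3=I  mem[L2]=35
27. P0: store L4 := 42  bus=[-]  L4: P0=M P1=I P2=I P3=I  mem[L4]=50

memory[L2] = 35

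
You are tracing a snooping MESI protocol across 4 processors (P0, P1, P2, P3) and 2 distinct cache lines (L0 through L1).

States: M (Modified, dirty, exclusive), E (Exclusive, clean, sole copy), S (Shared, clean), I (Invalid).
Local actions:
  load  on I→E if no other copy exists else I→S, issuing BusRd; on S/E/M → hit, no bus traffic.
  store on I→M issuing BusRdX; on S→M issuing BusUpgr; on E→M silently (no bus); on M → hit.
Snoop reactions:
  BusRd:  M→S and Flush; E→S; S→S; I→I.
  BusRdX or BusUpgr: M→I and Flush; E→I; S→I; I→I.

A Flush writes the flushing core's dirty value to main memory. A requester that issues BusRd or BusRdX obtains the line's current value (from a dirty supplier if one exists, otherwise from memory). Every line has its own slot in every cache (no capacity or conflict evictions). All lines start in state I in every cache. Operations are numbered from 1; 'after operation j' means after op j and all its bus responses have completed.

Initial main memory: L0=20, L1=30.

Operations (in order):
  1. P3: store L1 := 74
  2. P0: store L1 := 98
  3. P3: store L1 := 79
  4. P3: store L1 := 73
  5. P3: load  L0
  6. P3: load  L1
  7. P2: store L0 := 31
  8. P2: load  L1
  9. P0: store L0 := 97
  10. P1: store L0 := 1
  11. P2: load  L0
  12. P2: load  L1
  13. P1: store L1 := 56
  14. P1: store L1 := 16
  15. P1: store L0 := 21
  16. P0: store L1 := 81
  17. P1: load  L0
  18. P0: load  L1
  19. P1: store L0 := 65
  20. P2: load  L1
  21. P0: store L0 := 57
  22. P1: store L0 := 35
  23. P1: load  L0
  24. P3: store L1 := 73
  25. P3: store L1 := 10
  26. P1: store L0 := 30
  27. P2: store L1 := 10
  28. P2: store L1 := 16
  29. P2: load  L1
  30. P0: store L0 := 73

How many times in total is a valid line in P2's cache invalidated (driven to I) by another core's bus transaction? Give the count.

invalidations = 4

1. P3: store L1 := 74  bus=[BusRdX]  L1: P0=I P1=I P2=I P3=M  mem[L1]=30
2. P0: store L1 := 98  bus=[BusRdX,Flush]  L1: P0=M P1=I P2=I P3=I  mem[L1]=74
3. P3: store L1 := 79  bus=[BusRdX,Flush]  L1: P0=I P1=I P2=I P3=M  mem[L1]=98
4. P3: store L1 := 73  bus=[-]  L1: P0=I P1=I P2=I P3=M  mem[L1]=98
5. P3: load  L0  bus=[BusRd]  L0: P0=I P1=I P2=I P3=E  mem[L0]=20
6. P3: load  L1  bus=[-]  L1: P0=I P1=I P2=I P3=M  mem[L1]=98
7. P2: store L0 := 31  bus=[BusRdX]  L0: P0=I P1=I P2=M P3=I  mem[L0]=20
8. P2: load  L1  bus=[BusRd,Flush]  L1: P0=I P1=I P2=S P3=S  mem[L1]=73
9. P0: store L0 := 97  bus=[BusRdX,Flush]  L0: P0=M P1=I P2=I P3=I  mem[L0]=31
10. P1: store L0 := 1  bus=[BusRdX,Flush]  L0: P0=I P1=M P2=I P3=I  mem[L0]=97
11. P2: load  L0  bus=[BusRd,Flush]  L0: P0=I P1=S P2=S P3=I  mem[L0]=1
12. P2: load  L1  bus=[-]  L1: P0=I P1=I P2=S P3=S  mem[L1]=73
13. P1: store L1 := 56  bus=[BusRdX]  L1: P0=I P1=M P2=I P3=I  mem[L1]=73
14. P1: store L1 := 16  bus=[-]  L1: P0=I P1=M P2=I P3=I  mem[L1]=73
15. P1: store L0 := 21  bus=[BusUpgr]  L0: P0=I P1=M P2=I P3=I  mem[L0]=1
16. P0: store L1 := 81  bus=[BusRdX,Flush]  L1: P0=M P1=I P2=I P3=I  mem[L1]=16
17. P1: load  L0  bus=[-]  L0: P0=I P1=M P2=I P3=I  mem[L0]=1
18. P0: load  L1  bus=[-]  L1: P0=M P1=I P2=I P3=I  mem[L1]=16
19. P1: store L0 := 65  bus=[-]  L0: P0=I P1=M P2=I P3=I  mem[L0]=1
20. P2: load  L1  bus=[BusRd,Flush]  L1: P0=S P1=I P2=S P3=I  mem[L1]=81
21. P0: store L0 := 57  bus=[BusRdX,Flush]  L0: P0=M P1=I P2=I P3=I  mem[L0]=65
22. P1: store L0 := 35  bus=[BusRdX,Flush]  L0: P0=I P1=M P2=I P3=I  mem[L0]=57
23. P1: load  L0  bus=[-]  L0: P0=I P1=M P2=I P3=I  mem[L0]=57
24. P3: store L1 := 73  bus=[BusRdX]  L1: P0=I P1=I P2=I P3=M  mem[L1]=81
25. P3: store L1 := 10  bus=[-]  L1: P0=I P1=I P2=I P3=M  mem[L1]=81
26. P1: store L0 := 30  bus=[-]  L0: P0=I P1=M P2=I P3=I  mem[L0]=57
27. P2: store L1 := 10  bus=[BusRdX,Flush]  L1: P0=I P1=I P2=M P3=I  mem[L1]=10
28. P2: store L1 := 16  bus=[-]  L1: P0=I P1=I P2=M P3=I  mem[L1]=10
29. P2: load  L1  bus=[-]  L1: P0=I P1=I P2=M P3=I  mem[L1]=10
30. P0: store L0 := 73  bus=[BusRdX,Flush]  L0: P0=M P1=I P2=I P3=I  mem[L0]=30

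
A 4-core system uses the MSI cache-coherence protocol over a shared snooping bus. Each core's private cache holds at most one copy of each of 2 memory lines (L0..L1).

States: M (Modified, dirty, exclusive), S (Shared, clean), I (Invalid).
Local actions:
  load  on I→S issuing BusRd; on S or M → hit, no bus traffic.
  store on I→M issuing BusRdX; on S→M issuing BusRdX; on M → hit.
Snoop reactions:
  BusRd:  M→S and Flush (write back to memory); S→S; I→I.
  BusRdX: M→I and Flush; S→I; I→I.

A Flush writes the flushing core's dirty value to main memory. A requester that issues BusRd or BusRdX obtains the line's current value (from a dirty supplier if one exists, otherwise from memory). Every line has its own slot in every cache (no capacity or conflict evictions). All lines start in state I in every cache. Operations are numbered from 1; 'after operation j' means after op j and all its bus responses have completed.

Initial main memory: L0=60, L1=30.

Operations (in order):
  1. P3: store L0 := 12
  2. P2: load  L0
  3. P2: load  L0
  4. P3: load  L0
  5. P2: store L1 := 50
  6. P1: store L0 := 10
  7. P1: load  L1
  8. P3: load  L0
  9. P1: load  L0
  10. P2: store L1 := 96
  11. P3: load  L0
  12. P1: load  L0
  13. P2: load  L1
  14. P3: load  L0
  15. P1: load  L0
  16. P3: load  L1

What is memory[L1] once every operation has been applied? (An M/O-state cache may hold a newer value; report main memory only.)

memory[L1] = 96

  op1 P3: store L0 := 12 → I/I/I/M on L0; bus BusRdX; mem=60
  op2 P2: load  L0 → I/I/S/S on L0; bus BusRd Flush; mem=12
  op3 P2: load  L0 → I/I/S/S on L0; bus (none); mem=12
  op4 P3: load  L0 → I/I/S/S on L0; bus (none); mem=12
  op5 P2: store L1 := 50 → I/I/M/I on L1; bus BusRdX; mem=30
  op6 P1: store L0 := 10 → I/M/I/I on L0; bus BusRdX; mem=12
  op7 P1: load  L1 → I/S/S/I on L1; bus BusRd Flush; mem=50
  op8 P3: load  L0 → I/S/I/S on L0; bus BusRd Flush; mem=10
  op9 P1: load  L0 → I/S/I/S on L0; bus (none); mem=10
  op10 P2: store L1 := 96 → I/I/M/I on L1; bus BusRdX; mem=50
  op11 P3: load  L0 → I/S/I/S on L0; bus (none); mem=10
  op12 P1: load  L0 → I/S/I/S on L0; bus (none); mem=10
  op13 P2: load  L1 → I/I/M/I on L1; bus (none); mem=50
  op14 P3: load  L0 → I/S/I/S on L0; bus (none); mem=10
  op15 P1: load  L0 → I/S/I/S on L0; bus (none); mem=10
  op16 P3: load  L1 → I/I/S/S on L1; bus BusRd Flush; mem=96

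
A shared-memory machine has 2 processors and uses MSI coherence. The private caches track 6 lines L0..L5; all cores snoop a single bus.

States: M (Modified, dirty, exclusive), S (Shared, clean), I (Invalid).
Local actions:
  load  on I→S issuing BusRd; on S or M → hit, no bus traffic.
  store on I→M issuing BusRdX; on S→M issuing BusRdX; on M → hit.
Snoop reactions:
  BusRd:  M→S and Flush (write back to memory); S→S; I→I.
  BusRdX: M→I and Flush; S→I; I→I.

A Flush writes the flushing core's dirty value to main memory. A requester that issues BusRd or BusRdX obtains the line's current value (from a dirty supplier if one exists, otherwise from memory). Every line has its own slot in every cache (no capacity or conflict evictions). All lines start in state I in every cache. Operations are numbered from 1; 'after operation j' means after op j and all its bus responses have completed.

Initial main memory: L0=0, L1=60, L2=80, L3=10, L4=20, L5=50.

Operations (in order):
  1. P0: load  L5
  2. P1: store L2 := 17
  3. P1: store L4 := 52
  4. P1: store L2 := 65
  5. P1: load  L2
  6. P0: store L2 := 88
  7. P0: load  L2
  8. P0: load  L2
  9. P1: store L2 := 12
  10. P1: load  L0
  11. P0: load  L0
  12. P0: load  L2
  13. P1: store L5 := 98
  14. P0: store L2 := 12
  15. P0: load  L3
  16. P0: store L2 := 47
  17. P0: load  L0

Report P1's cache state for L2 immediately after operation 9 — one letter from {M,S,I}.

step 1: P0: load  L5  ⟶  SI  (L5)  txn=BusRd  M[L5]=50
step 2: P1: store L2 := 17  ⟶  IM  (L2)  txn=BusRdX  M[L2]=80
step 3: P1: store L4 := 52  ⟶  IM  (L4)  txn=BusRdX  M[L4]=20
step 4: P1: store L2 := 65  ⟶  IM  (L2)  txn=∅  M[L2]=80
step 5: P1: load  L2  ⟶  IM  (L2)  txn=∅  M[L2]=80
step 6: P0: store L2 := 88  ⟶  MI  (L2)  txn=BusRdX+Flush  M[L2]=65
step 7: P0: load  L2  ⟶  MI  (L2)  txn=∅  M[L2]=65
step 8: P0: load  L2  ⟶  MI  (L2)  txn=∅  M[L2]=65
step 9: P1: store L2 := 12  ⟶  IM  (L2)  txn=BusRdX+Flush  M[L2]=88
step 10: P1: load  L0  ⟶  IS  (L0)  txn=BusRd  M[L0]=0
step 11: P0: load  L0  ⟶  SS  (L0)  txn=BusRd  M[L0]=0
step 12: P0: load  L2  ⟶  SS  (L2)  txn=BusRd+Flush  M[L2]=12
step 13: P1: store L5 := 98  ⟶  IM  (L5)  txn=BusRdX  M[L5]=50
step 14: P0: store L2 := 12  ⟶  MI  (L2)  txn=BusRdX  M[L2]=12
step 15: P0: load  L3  ⟶  SI  (L3)  txn=BusRd  M[L3]=10
step 16: P0: store L2 := 47  ⟶  MI  (L2)  txn=∅  M[L2]=12
step 17: P0: load  L0  ⟶  SS  (L0)  txn=∅  M[L0]=0

state = M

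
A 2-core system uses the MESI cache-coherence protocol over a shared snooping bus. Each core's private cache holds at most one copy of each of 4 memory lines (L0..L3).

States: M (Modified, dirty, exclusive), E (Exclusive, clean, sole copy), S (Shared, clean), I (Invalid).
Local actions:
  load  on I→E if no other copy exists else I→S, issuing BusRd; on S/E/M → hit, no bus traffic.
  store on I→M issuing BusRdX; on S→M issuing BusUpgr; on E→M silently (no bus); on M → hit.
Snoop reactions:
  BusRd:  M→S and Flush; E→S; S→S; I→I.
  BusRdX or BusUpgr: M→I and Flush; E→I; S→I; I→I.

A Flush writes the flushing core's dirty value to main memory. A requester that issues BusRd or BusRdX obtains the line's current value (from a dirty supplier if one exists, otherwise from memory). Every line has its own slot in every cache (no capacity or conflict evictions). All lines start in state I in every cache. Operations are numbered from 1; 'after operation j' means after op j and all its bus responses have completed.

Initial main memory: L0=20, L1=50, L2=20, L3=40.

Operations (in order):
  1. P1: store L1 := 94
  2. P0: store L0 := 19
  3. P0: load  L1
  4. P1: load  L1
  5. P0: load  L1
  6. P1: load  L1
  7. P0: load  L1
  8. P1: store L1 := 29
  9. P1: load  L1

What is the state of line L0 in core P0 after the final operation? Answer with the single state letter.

state = M

1. P1: store L1 := 94  bus=[BusRdX]  L1: P0=I P1=M  mem[L1]=50
2. P0: store L0 := 19  bus=[BusRdX]  L0: P0=M P1=I  mem[L0]=20
3. P0: load  L1  bus=[BusRd,Flush]  L1: P0=S P1=S  mem[L1]=94
4. P1: load  L1  bus=[-]  L1: P0=S P1=S  mem[L1]=94
5. P0: load  L1  bus=[-]  L1: P0=S P1=S  mem[L1]=94
6. P1: load  L1  bus=[-]  L1: P0=S P1=S  mem[L1]=94
7. P0: load  L1  bus=[-]  L1: P0=S P1=S  mem[L1]=94
8. P1: store L1 := 29  bus=[BusUpgr]  L1: P0=I P1=M  mem[L1]=94
9. P1: load  L1  bus=[-]  L1: P0=I P1=M  mem[L1]=94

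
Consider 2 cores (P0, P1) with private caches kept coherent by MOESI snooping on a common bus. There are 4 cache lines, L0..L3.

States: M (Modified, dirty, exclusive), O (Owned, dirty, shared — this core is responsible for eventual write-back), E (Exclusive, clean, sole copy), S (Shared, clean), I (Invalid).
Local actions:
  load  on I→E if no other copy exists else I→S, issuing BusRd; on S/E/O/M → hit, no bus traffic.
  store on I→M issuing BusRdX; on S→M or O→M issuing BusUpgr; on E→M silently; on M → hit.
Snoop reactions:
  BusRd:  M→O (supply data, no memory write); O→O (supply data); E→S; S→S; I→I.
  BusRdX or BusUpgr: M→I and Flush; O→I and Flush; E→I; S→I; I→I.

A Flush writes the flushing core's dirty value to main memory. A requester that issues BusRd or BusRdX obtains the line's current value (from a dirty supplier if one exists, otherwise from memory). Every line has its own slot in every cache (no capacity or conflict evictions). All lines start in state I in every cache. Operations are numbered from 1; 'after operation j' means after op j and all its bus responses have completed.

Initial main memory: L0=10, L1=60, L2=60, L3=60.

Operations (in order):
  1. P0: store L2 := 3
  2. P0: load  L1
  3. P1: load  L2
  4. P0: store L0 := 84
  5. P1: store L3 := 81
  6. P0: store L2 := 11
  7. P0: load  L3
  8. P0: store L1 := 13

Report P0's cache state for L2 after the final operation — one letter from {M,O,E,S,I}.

step 1: P0: store L2 := 3  ⟶  MI  (L2)  txn=BusRdX  M[L2]=60
step 2: P0: load  L1  ⟶  EI  (L1)  txn=BusRd  M[L1]=60
step 3: P1: load  L2  ⟶  OS  (L2)  txn=BusRd  M[L2]=60
step 4: P0: store L0 := 84  ⟶  MI  (L0)  txn=BusRdX  M[L0]=10
step 5: P1: store L3 := 81  ⟶  IM  (L3)  txn=BusRdX  M[L3]=60
step 6: P0: store L2 := 11  ⟶  MI  (L2)  txn=BusUpgr  M[L2]=60
step 7: P0: load  L3  ⟶  SO  (L3)  txn=BusRd  M[L3]=60
step 8: P0: store L1 := 13  ⟶  MI  (L1)  txn=∅  M[L1]=60

state = M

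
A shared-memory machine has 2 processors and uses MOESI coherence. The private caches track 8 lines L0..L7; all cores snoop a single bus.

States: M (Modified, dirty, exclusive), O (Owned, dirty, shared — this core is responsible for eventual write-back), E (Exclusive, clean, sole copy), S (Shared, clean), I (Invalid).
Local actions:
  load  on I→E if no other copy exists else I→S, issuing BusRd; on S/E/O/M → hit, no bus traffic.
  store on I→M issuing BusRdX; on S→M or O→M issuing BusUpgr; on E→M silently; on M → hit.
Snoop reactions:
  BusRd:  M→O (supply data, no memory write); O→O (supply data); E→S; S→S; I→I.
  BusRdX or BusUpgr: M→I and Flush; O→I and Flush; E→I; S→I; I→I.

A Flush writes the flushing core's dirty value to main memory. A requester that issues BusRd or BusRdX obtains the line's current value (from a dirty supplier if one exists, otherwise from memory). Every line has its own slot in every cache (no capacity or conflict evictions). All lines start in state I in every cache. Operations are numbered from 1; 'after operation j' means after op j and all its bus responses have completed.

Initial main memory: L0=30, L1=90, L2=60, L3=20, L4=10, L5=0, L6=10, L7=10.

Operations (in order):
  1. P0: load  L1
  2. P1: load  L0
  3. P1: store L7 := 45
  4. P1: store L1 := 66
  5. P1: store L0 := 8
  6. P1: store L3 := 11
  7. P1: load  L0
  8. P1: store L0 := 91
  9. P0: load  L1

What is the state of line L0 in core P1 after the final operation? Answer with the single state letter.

step 1: P0: load  L1  ⟶  EI  (L1)  txn=BusRd  M[L1]=90
step 2: P1: load  L0  ⟶  IE  (L0)  txn=BusRd  M[L0]=30
step 3: P1: store L7 := 45  ⟶  IM  (L7)  txn=BusRdX  M[L7]=10
step 4: P1: store L1 := 66  ⟶  IM  (L1)  txn=BusRdX  M[L1]=90
step 5: P1: store L0 := 8  ⟶  IM  (L0)  txn=∅  M[L0]=30
step 6: P1: store L3 := 11  ⟶  IM  (L3)  txn=BusRdX  M[L3]=20
step 7: P1: load  L0  ⟶  IM  (L0)  txn=∅  M[L0]=30
step 8: P1: store L0 := 91  ⟶  IM  (L0)  txn=∅  M[L0]=30
step 9: P0: load  L1  ⟶  SO  (L1)  txn=BusRd  M[L1]=90

state = M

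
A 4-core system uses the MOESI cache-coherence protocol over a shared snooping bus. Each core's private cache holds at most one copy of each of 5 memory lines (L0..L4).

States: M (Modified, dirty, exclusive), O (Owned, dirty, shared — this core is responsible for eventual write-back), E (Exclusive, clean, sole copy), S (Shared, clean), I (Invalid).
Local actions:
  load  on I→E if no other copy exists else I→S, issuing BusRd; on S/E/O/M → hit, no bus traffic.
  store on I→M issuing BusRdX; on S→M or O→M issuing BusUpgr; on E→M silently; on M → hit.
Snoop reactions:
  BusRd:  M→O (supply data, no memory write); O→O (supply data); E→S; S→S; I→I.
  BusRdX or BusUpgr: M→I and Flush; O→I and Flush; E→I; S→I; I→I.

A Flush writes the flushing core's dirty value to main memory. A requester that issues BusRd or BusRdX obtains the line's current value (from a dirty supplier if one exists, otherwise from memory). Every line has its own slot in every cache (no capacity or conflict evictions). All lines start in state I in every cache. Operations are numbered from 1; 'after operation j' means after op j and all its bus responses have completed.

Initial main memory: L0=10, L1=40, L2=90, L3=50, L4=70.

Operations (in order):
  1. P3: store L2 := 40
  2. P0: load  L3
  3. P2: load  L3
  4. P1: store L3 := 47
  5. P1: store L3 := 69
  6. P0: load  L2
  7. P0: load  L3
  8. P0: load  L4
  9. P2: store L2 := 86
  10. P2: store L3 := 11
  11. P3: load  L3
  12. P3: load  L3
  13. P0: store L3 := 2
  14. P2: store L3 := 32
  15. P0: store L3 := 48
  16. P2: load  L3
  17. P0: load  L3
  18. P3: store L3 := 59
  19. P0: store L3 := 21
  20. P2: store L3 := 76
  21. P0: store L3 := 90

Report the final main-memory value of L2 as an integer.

[1] P3: store L2 := 40 | P0:I, P1:I, P2:I, P3:M(40) | bus: BusRdX
[2] P0: load  L3 | P0:E(50), P1:I, P2:I, P3:I | bus: BusRd
[3] P2: load  L3 | P0:S(50), P1:I, P2:S(50), P3:I | bus: BusRd
[4] P1: store L3 := 47 | P0:I, P1:M(47), P2:I, P3:I | bus: BusRdX
[5] P1: store L3 := 69 | P0:I, P1:M(69), P2:I, P3:I | bus: none
[6] P0: load  L2 | P0:S(40), P1:I, P2:I, P3:O(40) | bus: BusRd
[7] P0: load  L3 | P0:S(69), P1:O(69), P2:I, P3:I | bus: BusRd
[8] P0: load  L4 | P0:E(70), P1:I, P2:I, P3:I | bus: BusRd
[9] P2: store L2 := 86 | P0:I, P1:I, P2:M(86), P3:I | bus: BusRdX,Flush
[10] P2: store L3 := 11 | P0:I, P1:I, P2:M(11), P3:I | bus: BusRdX,Flush
[11] P3: load  L3 | P0:I, P1:I, P2:O(11), P3:S(11) | bus: BusRd
[12] P3: load  L3 | P0:I, P1:I, P2:O(11), P3:S(11) | bus: none
[13] P0: store L3 := 2 | P0:M(2), P1:I, P2:I, P3:I | bus: BusRdX,Flush
[14] P2: store L3 := 32 | P0:I, P1:I, P2:M(32), P3:I | bus: BusRdX,Flush
[15] P0: store L3 := 48 | P0:M(48), P1:I, P2:I, P3:I | bus: BusRdX,Flush
[16] P2: load  L3 | P0:O(48), P1:I, P2:S(48), P3:I | bus: BusRd
[17] P0: load  L3 | P0:O(48), P1:I, P2:S(48), P3:I | bus: none
[18] P3: store L3 := 59 | P0:I, P1:I, P2:I, P3:M(59) | bus: BusRdX,Flush
[19] P0: store L3 := 21 | P0:M(21), P1:I, P2:I, P3:I | bus: BusRdX,Flush
[20] P2: store L3 := 76 | P0:I, P1:I, P2:M(76), P3:I | bus: BusRdX,Flush
[21] P0: store L3 := 90 | P0:M(90), P1:I, P2:I, P3:I | bus: BusRdX,Flush

memory[L2] = 40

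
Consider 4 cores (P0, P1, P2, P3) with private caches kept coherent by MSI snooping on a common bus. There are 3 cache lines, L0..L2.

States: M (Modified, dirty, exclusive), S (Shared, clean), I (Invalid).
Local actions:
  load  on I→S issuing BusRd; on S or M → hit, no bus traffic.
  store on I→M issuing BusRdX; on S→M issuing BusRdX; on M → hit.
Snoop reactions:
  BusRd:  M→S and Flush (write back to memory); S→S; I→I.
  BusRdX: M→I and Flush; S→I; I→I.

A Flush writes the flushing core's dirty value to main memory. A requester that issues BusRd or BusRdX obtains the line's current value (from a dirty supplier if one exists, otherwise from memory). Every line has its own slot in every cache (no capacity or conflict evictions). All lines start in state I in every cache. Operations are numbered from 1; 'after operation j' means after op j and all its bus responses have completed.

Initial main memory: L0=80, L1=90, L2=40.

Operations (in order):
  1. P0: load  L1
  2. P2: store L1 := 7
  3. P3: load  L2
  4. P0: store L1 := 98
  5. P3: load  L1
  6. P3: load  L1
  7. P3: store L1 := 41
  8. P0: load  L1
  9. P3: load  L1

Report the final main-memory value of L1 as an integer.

memory[L1] = 41

  op1 P0: load  L1 → S/I/I/I on L1; bus BusRd; mem=90
  op2 P2: store L1 := 7 → I/I/M/I on L1; bus BusRdX; mem=90
  op3 P3: load  L2 → I/I/I/S on L2; bus BusRd; mem=40
  op4 P0: store L1 := 98 → M/I/I/I on L1; bus BusRdX Flush; mem=7
  op5 P3: load  L1 → S/I/I/S on L1; bus BusRd Flush; mem=98
  op6 P3: load  L1 → S/I/I/S on L1; bus (none); mem=98
  op7 P3: store L1 := 41 → I/I/I/M on L1; bus BusRdX; mem=98
  op8 P0: load  L1 → S/I/I/S on L1; bus BusRd Flush; mem=41
  op9 P3: load  L1 → S/I/I/S on L1; bus (none); mem=41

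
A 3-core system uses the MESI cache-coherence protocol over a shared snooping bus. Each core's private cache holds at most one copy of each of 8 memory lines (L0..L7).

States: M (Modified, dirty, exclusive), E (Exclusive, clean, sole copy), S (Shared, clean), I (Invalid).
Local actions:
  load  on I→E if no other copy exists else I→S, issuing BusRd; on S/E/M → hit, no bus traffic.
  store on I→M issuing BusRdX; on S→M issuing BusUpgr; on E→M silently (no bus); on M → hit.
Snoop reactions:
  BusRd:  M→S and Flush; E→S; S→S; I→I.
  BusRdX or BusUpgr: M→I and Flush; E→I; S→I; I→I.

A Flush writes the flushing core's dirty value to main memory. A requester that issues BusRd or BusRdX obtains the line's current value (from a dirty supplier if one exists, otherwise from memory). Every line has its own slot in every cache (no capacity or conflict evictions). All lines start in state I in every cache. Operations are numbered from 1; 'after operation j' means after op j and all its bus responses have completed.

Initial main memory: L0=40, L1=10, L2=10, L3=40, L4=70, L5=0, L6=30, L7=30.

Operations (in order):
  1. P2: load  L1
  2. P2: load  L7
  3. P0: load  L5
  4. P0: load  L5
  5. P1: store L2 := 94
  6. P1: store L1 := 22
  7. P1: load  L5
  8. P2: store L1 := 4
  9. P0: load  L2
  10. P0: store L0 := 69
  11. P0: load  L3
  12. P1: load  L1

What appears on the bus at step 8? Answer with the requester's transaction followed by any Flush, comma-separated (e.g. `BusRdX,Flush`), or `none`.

bus = BusRdX,Flush

  op1 P2: load  L1 → I/I/E on L1; bus BusRd; mem=10
  op2 P2: load  L7 → I/I/E on L7; bus BusRd; mem=30
  op3 P0: load  L5 → E/I/I on L5; bus BusRd; mem=0
  op4 P0: load  L5 → E/I/I on L5; bus (none); mem=0
  op5 P1: store L2 := 94 → I/M/I on L2; bus BusRdX; mem=10
  op6 P1: store L1 := 22 → I/M/I on L1; bus BusRdX; mem=10
  op7 P1: load  L5 → S/S/I on L5; bus BusRd; mem=0
  op8 P2: store L1 := 4 → I/I/M on L1; bus BusRdX Flush; mem=22
  op9 P0: load  L2 → S/S/I on L2; bus BusRd Flush; mem=94
  op10 P0: store L0 := 69 → M/I/I on L0; bus BusRdX; mem=40
  op11 P0: load  L3 → E/I/I on L3; bus BusRd; mem=40
  op12 P1: load  L1 → I/S/S on L1; bus BusRd Flush; mem=4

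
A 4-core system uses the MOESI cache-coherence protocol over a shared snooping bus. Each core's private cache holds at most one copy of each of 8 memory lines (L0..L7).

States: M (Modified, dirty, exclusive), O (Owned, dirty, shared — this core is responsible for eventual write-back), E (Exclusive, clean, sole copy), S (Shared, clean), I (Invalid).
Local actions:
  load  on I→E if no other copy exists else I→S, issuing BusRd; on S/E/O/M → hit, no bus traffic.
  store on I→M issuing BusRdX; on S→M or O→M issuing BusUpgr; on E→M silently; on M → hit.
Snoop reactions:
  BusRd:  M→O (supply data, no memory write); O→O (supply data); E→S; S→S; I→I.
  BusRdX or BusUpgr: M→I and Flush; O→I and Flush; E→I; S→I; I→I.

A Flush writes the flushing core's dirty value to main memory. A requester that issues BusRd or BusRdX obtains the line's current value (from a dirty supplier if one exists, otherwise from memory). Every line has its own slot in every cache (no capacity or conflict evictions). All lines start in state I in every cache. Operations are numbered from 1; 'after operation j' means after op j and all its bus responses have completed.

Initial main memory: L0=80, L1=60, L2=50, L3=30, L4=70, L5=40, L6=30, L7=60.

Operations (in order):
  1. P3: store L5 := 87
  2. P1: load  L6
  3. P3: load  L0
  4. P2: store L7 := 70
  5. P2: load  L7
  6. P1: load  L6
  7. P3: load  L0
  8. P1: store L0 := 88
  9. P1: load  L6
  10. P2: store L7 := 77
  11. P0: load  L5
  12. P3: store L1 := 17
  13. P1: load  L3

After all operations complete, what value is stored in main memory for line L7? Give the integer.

step 1: P3: store L5 := 87  ⟶  IIIM  (L5)  txn=BusRdX  M[L5]=40
step 2: P1: load  L6  ⟶  IEII  (L6)  txn=BusRd  M[L6]=30
step 3: P3: load  L0  ⟶  IIIE  (L0)  txn=BusRd  M[L0]=80
step 4: P2: store L7 := 70  ⟶  IIMI  (L7)  txn=BusRdX  M[L7]=60
step 5: P2: load  L7  ⟶  IIMI  (L7)  txn=∅  M[L7]=60
step 6: P1: load  L6  ⟶  IEII  (L6)  txn=∅  M[L6]=30
step 7: P3: load  L0  ⟶  IIIE  (L0)  txn=∅  M[L0]=80
step 8: P1: store L0 := 88  ⟶  IMII  (L0)  txn=BusRdX  M[L0]=80
step 9: P1: load  L6  ⟶  IEII  (L6)  txn=∅  M[L6]=30
step 10: P2: store L7 := 77  ⟶  IIMI  (L7)  txn=∅  M[L7]=60
step 11: P0: load  L5  ⟶  SIIO  (L5)  txn=BusRd  M[L5]=40
step 12: P3: store L1 := 17  ⟶  IIIM  (L1)  txn=BusRdX  M[L1]=60
step 13: P1: load  L3  ⟶  IEII  (L3)  txn=BusRd  M[L3]=30

memory[L7] = 60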